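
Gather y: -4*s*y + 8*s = -4*s*y + 8*s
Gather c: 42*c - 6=42*c - 6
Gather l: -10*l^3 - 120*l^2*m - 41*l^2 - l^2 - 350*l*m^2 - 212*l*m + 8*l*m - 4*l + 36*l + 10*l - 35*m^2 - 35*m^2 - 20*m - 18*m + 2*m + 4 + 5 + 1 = -10*l^3 + l^2*(-120*m - 42) + l*(-350*m^2 - 204*m + 42) - 70*m^2 - 36*m + 10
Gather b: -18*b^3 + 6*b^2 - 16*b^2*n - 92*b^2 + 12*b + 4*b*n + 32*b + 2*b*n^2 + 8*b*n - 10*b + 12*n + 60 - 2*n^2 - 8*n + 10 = -18*b^3 + b^2*(-16*n - 86) + b*(2*n^2 + 12*n + 34) - 2*n^2 + 4*n + 70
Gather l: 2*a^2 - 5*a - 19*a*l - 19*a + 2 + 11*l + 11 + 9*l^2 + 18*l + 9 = 2*a^2 - 24*a + 9*l^2 + l*(29 - 19*a) + 22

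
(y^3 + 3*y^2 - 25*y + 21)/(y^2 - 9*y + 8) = (y^2 + 4*y - 21)/(y - 8)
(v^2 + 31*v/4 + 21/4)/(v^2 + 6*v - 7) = (v + 3/4)/(v - 1)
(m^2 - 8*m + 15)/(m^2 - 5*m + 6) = (m - 5)/(m - 2)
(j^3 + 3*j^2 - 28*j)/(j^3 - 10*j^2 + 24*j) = (j + 7)/(j - 6)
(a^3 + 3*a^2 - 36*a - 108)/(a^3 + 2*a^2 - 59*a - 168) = (a^2 - 36)/(a^2 - a - 56)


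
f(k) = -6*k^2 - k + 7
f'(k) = -12*k - 1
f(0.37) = 5.81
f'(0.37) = -5.44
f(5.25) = -163.62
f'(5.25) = -64.00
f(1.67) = -11.40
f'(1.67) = -21.04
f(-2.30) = -22.44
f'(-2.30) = 26.60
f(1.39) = -5.98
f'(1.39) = -17.68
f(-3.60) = -67.16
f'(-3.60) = 42.20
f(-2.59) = -30.66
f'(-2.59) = 30.08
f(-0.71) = 4.69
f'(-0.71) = 7.52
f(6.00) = -215.00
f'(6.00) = -73.00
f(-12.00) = -845.00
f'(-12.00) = 143.00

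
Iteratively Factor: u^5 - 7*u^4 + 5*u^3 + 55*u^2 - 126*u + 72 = (u - 1)*(u^4 - 6*u^3 - u^2 + 54*u - 72) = (u - 4)*(u - 1)*(u^3 - 2*u^2 - 9*u + 18) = (u - 4)*(u - 1)*(u + 3)*(u^2 - 5*u + 6) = (u - 4)*(u - 2)*(u - 1)*(u + 3)*(u - 3)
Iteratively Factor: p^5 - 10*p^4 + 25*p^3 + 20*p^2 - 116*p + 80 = (p + 2)*(p^4 - 12*p^3 + 49*p^2 - 78*p + 40) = (p - 5)*(p + 2)*(p^3 - 7*p^2 + 14*p - 8) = (p - 5)*(p - 1)*(p + 2)*(p^2 - 6*p + 8) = (p - 5)*(p - 4)*(p - 1)*(p + 2)*(p - 2)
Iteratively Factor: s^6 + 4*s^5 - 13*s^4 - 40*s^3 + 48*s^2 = (s + 4)*(s^5 - 13*s^3 + 12*s^2) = s*(s + 4)*(s^4 - 13*s^2 + 12*s) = s^2*(s + 4)*(s^3 - 13*s + 12) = s^2*(s - 1)*(s + 4)*(s^2 + s - 12) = s^2*(s - 1)*(s + 4)^2*(s - 3)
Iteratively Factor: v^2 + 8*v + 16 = (v + 4)*(v + 4)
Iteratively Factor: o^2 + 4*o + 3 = (o + 3)*(o + 1)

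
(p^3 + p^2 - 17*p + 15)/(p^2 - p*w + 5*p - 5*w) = (p^2 - 4*p + 3)/(p - w)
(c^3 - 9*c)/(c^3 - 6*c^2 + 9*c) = (c + 3)/(c - 3)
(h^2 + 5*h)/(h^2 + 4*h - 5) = h/(h - 1)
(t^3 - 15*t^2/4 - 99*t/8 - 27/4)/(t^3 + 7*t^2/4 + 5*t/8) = (8*t^3 - 30*t^2 - 99*t - 54)/(t*(8*t^2 + 14*t + 5))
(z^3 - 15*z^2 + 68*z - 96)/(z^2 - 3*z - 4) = (z^2 - 11*z + 24)/(z + 1)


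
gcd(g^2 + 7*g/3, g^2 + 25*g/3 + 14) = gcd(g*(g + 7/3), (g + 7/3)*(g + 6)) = g + 7/3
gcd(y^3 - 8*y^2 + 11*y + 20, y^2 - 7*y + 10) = y - 5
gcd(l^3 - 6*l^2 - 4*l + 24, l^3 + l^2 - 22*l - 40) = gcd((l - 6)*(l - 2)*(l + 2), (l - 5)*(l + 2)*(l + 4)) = l + 2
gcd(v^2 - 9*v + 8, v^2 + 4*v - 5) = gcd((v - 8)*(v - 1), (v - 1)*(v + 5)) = v - 1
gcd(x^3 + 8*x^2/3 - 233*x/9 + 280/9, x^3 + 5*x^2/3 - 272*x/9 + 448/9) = x^2 + 13*x/3 - 56/3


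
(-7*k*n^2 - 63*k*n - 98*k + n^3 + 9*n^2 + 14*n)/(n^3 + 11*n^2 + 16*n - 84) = (-7*k*n - 14*k + n^2 + 2*n)/(n^2 + 4*n - 12)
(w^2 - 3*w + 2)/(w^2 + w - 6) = (w - 1)/(w + 3)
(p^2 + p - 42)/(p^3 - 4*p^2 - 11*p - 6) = (p + 7)/(p^2 + 2*p + 1)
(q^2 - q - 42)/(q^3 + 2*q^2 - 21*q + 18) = (q - 7)/(q^2 - 4*q + 3)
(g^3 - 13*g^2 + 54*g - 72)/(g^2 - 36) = (g^2 - 7*g + 12)/(g + 6)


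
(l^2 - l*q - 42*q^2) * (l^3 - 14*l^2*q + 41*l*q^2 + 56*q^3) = l^5 - 15*l^4*q + 13*l^3*q^2 + 603*l^2*q^3 - 1778*l*q^4 - 2352*q^5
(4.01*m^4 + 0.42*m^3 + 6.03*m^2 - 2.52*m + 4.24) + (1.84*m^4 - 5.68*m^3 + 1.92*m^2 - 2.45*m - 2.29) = 5.85*m^4 - 5.26*m^3 + 7.95*m^2 - 4.97*m + 1.95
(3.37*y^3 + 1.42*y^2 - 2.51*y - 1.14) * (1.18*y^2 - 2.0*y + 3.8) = 3.9766*y^5 - 5.0644*y^4 + 7.0042*y^3 + 9.0708*y^2 - 7.258*y - 4.332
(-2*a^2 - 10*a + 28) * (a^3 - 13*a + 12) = -2*a^5 - 10*a^4 + 54*a^3 + 106*a^2 - 484*a + 336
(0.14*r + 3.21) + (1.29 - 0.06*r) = 0.08*r + 4.5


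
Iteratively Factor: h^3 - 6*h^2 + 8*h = (h - 2)*(h^2 - 4*h) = h*(h - 2)*(h - 4)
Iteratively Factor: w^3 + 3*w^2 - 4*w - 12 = (w - 2)*(w^2 + 5*w + 6) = (w - 2)*(w + 3)*(w + 2)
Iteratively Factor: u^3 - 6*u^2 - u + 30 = (u - 5)*(u^2 - u - 6) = (u - 5)*(u + 2)*(u - 3)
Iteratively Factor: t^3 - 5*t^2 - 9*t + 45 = (t + 3)*(t^2 - 8*t + 15) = (t - 3)*(t + 3)*(t - 5)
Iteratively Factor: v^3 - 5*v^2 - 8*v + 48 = (v + 3)*(v^2 - 8*v + 16) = (v - 4)*(v + 3)*(v - 4)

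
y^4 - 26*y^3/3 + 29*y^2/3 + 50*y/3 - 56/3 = (y - 7)*(y - 2)*(y - 1)*(y + 4/3)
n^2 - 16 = (n - 4)*(n + 4)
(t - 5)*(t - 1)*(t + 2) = t^3 - 4*t^2 - 7*t + 10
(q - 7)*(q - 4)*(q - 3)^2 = q^4 - 17*q^3 + 103*q^2 - 267*q + 252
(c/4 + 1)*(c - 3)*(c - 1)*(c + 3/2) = c^4/4 + 3*c^3/8 - 13*c^2/4 - 15*c/8 + 9/2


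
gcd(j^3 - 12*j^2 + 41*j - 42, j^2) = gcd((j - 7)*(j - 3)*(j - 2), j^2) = 1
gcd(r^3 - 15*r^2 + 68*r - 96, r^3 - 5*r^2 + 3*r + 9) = r - 3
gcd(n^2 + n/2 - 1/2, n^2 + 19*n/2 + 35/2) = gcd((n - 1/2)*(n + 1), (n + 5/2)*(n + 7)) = 1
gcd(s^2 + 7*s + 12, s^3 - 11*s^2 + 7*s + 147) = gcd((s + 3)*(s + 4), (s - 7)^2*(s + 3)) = s + 3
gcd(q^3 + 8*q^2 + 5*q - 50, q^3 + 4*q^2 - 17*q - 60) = q + 5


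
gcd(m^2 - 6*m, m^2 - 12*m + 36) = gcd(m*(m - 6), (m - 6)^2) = m - 6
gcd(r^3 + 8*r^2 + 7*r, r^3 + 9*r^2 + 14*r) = r^2 + 7*r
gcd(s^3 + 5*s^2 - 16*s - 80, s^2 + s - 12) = s + 4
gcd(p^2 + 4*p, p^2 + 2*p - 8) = p + 4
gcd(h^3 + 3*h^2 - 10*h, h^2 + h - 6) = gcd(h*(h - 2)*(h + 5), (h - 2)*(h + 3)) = h - 2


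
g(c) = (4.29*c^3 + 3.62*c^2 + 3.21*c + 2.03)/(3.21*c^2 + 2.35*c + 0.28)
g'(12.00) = 1.33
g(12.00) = 16.25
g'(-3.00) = 1.26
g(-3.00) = -4.11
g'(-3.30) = 1.27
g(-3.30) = -4.49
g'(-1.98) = 1.19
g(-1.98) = -2.85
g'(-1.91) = 1.18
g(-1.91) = -2.77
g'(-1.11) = 1.47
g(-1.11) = -1.81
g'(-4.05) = 1.29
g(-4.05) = -5.45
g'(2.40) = 1.20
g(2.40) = 3.68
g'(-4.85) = 1.31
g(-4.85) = -6.49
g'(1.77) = 1.09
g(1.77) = 2.96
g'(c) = (-6.42*c - 2.35)*(4.29*c^3 + 3.62*c^2 + 3.21*c + 2.03)/(3.21*c^2 + 2.35*c + 0.28)^2 + (12.87*c^2 + 7.24*c + 3.21)/(3.21*c^2 + 2.35*c + 0.28) = (13.7709*c^4 + 20.163*c^3 + 1.8065*c^2 - 11.0054*c - 3.8717)/(10.3041*c^4 + 15.087*c^3 + 7.3201*c^2 + 1.316*c + 0.0784)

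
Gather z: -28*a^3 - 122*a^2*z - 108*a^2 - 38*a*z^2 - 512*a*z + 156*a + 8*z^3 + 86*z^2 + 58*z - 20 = -28*a^3 - 108*a^2 + 156*a + 8*z^3 + z^2*(86 - 38*a) + z*(-122*a^2 - 512*a + 58) - 20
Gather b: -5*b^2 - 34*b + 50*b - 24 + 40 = -5*b^2 + 16*b + 16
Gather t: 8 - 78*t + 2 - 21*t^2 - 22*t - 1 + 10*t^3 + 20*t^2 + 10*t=10*t^3 - t^2 - 90*t + 9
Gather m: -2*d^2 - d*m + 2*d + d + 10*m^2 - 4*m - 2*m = -2*d^2 + 3*d + 10*m^2 + m*(-d - 6)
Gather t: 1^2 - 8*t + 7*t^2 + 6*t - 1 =7*t^2 - 2*t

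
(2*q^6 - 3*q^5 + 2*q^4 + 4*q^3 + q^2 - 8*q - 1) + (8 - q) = 2*q^6 - 3*q^5 + 2*q^4 + 4*q^3 + q^2 - 9*q + 7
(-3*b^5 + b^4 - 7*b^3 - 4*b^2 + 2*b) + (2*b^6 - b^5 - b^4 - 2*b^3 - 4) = 2*b^6 - 4*b^5 - 9*b^3 - 4*b^2 + 2*b - 4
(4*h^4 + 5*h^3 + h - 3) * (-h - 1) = -4*h^5 - 9*h^4 - 5*h^3 - h^2 + 2*h + 3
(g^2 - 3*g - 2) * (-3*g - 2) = -3*g^3 + 7*g^2 + 12*g + 4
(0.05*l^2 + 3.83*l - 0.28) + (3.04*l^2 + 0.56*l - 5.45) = 3.09*l^2 + 4.39*l - 5.73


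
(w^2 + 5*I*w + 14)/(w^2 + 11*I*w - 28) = (w - 2*I)/(w + 4*I)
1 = 1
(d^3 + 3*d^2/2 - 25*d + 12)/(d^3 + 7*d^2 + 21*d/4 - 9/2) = 2*(d - 4)/(2*d + 3)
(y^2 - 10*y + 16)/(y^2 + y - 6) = (y - 8)/(y + 3)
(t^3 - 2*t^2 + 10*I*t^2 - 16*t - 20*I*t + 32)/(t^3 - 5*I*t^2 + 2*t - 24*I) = (t^2 + t*(-2 + 8*I) - 16*I)/(t^2 - 7*I*t - 12)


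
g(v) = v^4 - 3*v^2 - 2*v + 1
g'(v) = 4*v^3 - 6*v - 2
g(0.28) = 0.21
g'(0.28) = -3.59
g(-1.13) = 1.06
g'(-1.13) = -0.99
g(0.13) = 0.69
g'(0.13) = -2.77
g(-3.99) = 214.67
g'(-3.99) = -232.14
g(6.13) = 1288.03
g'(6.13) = 882.61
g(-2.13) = 12.23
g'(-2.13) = -27.87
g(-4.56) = 380.11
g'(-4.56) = -353.92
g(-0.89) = 1.03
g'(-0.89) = 0.52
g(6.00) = 1177.00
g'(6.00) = 826.00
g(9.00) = 6301.00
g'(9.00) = 2860.00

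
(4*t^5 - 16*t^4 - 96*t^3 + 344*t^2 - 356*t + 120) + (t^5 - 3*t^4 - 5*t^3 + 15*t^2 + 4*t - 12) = 5*t^5 - 19*t^4 - 101*t^3 + 359*t^2 - 352*t + 108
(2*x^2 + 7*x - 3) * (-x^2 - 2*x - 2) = -2*x^4 - 11*x^3 - 15*x^2 - 8*x + 6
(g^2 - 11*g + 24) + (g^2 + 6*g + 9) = 2*g^2 - 5*g + 33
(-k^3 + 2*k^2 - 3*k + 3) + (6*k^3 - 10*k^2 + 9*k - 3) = 5*k^3 - 8*k^2 + 6*k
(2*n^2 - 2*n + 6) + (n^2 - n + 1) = 3*n^2 - 3*n + 7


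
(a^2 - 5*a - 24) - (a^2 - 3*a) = -2*a - 24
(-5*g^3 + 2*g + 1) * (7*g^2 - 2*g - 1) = -35*g^5 + 10*g^4 + 19*g^3 + 3*g^2 - 4*g - 1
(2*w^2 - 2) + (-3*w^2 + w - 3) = -w^2 + w - 5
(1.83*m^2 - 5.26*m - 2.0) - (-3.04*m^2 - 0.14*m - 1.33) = 4.87*m^2 - 5.12*m - 0.67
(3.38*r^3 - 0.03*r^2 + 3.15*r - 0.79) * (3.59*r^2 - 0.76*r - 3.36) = 12.1342*r^5 - 2.6765*r^4 - 0.0255000000000011*r^3 - 5.1293*r^2 - 9.9836*r + 2.6544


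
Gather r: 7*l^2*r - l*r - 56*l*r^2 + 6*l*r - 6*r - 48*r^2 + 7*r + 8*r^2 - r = r^2*(-56*l - 40) + r*(7*l^2 + 5*l)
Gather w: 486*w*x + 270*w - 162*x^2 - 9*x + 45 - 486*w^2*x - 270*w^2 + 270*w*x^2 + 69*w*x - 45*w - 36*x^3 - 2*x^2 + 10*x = w^2*(-486*x - 270) + w*(270*x^2 + 555*x + 225) - 36*x^3 - 164*x^2 + x + 45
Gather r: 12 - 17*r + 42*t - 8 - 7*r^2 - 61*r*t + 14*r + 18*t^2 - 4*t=-7*r^2 + r*(-61*t - 3) + 18*t^2 + 38*t + 4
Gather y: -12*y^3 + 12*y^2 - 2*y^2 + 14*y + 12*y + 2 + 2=-12*y^3 + 10*y^2 + 26*y + 4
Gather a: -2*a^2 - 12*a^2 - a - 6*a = -14*a^2 - 7*a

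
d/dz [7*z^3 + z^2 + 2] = z*(21*z + 2)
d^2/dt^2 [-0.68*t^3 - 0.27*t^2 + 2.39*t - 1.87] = -4.08*t - 0.54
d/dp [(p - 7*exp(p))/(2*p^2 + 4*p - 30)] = ((1 - 7*exp(p))*(p^2 + 2*p - 15)/2 - (p + 1)*(p - 7*exp(p)))/(p^2 + 2*p - 15)^2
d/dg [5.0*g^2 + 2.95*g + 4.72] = 10.0*g + 2.95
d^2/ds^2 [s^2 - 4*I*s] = 2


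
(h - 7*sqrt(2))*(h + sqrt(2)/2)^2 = h^3 - 6*sqrt(2)*h^2 - 27*h/2 - 7*sqrt(2)/2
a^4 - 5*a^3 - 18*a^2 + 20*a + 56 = (a - 7)*(a - 2)*(a + 2)^2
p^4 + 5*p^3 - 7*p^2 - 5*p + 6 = (p - 1)^2*(p + 1)*(p + 6)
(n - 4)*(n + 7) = n^2 + 3*n - 28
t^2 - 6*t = t*(t - 6)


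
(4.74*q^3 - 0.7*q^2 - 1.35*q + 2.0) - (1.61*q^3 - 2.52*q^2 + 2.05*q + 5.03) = 3.13*q^3 + 1.82*q^2 - 3.4*q - 3.03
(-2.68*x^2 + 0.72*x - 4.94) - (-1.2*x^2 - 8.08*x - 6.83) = -1.48*x^2 + 8.8*x + 1.89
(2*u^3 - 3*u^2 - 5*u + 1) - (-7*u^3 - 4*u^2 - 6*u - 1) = 9*u^3 + u^2 + u + 2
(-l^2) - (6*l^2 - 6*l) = -7*l^2 + 6*l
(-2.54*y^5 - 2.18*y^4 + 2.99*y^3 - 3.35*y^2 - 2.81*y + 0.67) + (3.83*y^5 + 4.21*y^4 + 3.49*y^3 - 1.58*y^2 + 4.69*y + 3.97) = 1.29*y^5 + 2.03*y^4 + 6.48*y^3 - 4.93*y^2 + 1.88*y + 4.64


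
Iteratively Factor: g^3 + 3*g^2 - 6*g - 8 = (g + 1)*(g^2 + 2*g - 8) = (g - 2)*(g + 1)*(g + 4)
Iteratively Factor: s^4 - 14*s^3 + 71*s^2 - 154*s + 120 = (s - 2)*(s^3 - 12*s^2 + 47*s - 60) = (s - 4)*(s - 2)*(s^2 - 8*s + 15) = (s - 5)*(s - 4)*(s - 2)*(s - 3)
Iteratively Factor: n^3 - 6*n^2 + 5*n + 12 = (n - 3)*(n^2 - 3*n - 4) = (n - 3)*(n + 1)*(n - 4)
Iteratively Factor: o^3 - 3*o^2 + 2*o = (o - 2)*(o^2 - o) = (o - 2)*(o - 1)*(o)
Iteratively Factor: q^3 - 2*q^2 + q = (q)*(q^2 - 2*q + 1) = q*(q - 1)*(q - 1)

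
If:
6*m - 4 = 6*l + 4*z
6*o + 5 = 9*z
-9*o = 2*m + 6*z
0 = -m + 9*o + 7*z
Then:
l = -287/363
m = 15/121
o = -100/363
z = 45/121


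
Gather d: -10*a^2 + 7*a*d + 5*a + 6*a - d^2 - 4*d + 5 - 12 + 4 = -10*a^2 + 11*a - d^2 + d*(7*a - 4) - 3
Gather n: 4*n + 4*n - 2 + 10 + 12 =8*n + 20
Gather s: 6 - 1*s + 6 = 12 - s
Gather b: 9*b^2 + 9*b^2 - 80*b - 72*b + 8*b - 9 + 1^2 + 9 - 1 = 18*b^2 - 144*b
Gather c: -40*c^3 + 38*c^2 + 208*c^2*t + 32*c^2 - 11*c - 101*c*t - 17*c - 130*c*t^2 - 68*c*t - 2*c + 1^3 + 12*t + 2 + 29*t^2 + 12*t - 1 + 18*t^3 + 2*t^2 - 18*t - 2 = -40*c^3 + c^2*(208*t + 70) + c*(-130*t^2 - 169*t - 30) + 18*t^3 + 31*t^2 + 6*t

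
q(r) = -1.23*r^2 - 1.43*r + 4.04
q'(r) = -2.46*r - 1.43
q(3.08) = -12.03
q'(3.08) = -9.01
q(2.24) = -5.33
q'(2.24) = -6.94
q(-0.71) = 4.44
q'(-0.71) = 0.32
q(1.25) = 0.33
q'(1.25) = -4.50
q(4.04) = -21.81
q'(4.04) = -11.37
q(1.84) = -2.76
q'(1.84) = -5.96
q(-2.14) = 1.47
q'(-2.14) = 3.83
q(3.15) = -12.67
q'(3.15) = -9.18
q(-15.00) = -251.26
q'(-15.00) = 35.47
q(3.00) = -11.32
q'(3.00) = -8.81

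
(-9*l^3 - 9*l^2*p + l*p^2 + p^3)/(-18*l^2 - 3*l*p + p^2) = (-3*l^2 - 2*l*p + p^2)/(-6*l + p)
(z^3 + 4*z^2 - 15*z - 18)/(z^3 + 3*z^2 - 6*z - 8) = (z^2 + 3*z - 18)/(z^2 + 2*z - 8)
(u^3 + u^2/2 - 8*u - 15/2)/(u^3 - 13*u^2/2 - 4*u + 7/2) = (2*u^2 - u - 15)/(2*u^2 - 15*u + 7)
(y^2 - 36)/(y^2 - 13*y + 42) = (y + 6)/(y - 7)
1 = 1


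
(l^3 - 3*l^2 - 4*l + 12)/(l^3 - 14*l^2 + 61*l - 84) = (l^2 - 4)/(l^2 - 11*l + 28)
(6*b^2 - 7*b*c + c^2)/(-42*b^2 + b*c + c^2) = (-b + c)/(7*b + c)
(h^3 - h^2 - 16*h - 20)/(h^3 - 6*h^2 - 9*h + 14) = (h^2 - 3*h - 10)/(h^2 - 8*h + 7)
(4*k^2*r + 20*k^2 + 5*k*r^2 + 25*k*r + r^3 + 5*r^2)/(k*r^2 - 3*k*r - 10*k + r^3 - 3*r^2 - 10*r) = (4*k*r + 20*k + r^2 + 5*r)/(r^2 - 3*r - 10)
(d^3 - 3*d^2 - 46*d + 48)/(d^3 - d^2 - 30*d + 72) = (d^2 - 9*d + 8)/(d^2 - 7*d + 12)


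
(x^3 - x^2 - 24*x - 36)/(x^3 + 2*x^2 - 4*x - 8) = (x^2 - 3*x - 18)/(x^2 - 4)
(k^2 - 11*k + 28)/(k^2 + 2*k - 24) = (k - 7)/(k + 6)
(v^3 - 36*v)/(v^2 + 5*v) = (v^2 - 36)/(v + 5)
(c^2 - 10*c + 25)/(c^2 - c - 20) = (c - 5)/(c + 4)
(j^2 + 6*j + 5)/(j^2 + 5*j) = (j + 1)/j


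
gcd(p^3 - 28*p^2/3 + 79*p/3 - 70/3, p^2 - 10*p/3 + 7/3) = p - 7/3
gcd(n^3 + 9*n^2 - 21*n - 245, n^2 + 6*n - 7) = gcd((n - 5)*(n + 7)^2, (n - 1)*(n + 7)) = n + 7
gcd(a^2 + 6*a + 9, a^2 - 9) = a + 3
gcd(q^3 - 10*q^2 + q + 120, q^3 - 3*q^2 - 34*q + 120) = q - 5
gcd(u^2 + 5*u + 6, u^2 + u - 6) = u + 3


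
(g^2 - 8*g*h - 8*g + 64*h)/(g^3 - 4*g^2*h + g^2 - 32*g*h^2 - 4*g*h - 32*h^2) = (g - 8)/(g^2 + 4*g*h + g + 4*h)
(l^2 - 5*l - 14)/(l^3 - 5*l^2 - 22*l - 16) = (l - 7)/(l^2 - 7*l - 8)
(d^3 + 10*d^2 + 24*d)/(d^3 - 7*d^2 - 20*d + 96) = d*(d + 6)/(d^2 - 11*d + 24)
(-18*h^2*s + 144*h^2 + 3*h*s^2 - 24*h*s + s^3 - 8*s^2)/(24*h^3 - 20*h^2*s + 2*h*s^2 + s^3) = (-3*h*s + 24*h + s^2 - 8*s)/(4*h^2 - 4*h*s + s^2)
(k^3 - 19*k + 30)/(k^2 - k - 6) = (k^2 + 3*k - 10)/(k + 2)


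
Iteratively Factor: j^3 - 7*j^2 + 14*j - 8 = (j - 4)*(j^2 - 3*j + 2) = (j - 4)*(j - 1)*(j - 2)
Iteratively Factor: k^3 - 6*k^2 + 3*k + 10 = (k - 5)*(k^2 - k - 2) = (k - 5)*(k + 1)*(k - 2)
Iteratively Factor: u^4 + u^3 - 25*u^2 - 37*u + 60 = (u + 4)*(u^3 - 3*u^2 - 13*u + 15) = (u - 5)*(u + 4)*(u^2 + 2*u - 3) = (u - 5)*(u + 3)*(u + 4)*(u - 1)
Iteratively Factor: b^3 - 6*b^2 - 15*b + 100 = (b - 5)*(b^2 - b - 20) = (b - 5)*(b + 4)*(b - 5)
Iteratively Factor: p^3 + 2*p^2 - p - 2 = (p + 2)*(p^2 - 1) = (p - 1)*(p + 2)*(p + 1)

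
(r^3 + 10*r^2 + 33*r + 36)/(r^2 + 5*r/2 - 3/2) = 2*(r^2 + 7*r + 12)/(2*r - 1)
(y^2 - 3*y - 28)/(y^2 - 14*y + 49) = (y + 4)/(y - 7)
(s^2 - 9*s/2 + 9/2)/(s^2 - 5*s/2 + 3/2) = (s - 3)/(s - 1)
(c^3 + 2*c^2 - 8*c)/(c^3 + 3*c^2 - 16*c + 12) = c*(c + 4)/(c^2 + 5*c - 6)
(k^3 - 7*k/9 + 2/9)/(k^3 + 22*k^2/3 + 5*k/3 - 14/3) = (k - 1/3)/(k + 7)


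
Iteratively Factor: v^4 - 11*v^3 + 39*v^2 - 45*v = (v - 5)*(v^3 - 6*v^2 + 9*v) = v*(v - 5)*(v^2 - 6*v + 9) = v*(v - 5)*(v - 3)*(v - 3)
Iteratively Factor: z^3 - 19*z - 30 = (z + 2)*(z^2 - 2*z - 15) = (z - 5)*(z + 2)*(z + 3)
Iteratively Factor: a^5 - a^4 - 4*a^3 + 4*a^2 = (a)*(a^4 - a^3 - 4*a^2 + 4*a) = a*(a + 2)*(a^3 - 3*a^2 + 2*a) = a^2*(a + 2)*(a^2 - 3*a + 2) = a^2*(a - 1)*(a + 2)*(a - 2)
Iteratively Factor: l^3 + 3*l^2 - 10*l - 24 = (l + 2)*(l^2 + l - 12) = (l + 2)*(l + 4)*(l - 3)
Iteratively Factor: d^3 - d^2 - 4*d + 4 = (d + 2)*(d^2 - 3*d + 2) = (d - 1)*(d + 2)*(d - 2)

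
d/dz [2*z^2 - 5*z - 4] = 4*z - 5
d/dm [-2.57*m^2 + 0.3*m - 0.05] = 0.3 - 5.14*m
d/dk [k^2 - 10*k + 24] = 2*k - 10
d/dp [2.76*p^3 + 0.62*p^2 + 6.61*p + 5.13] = 8.28*p^2 + 1.24*p + 6.61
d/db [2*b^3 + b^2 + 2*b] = 6*b^2 + 2*b + 2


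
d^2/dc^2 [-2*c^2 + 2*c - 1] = -4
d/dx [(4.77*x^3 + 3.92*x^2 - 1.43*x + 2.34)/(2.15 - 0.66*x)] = (-6.2964*x^3 + 28.1793*x^2 + 16.856*x - 1.5301)/(0.4356*x^2 - 2.838*x + 4.6225)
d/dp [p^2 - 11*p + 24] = 2*p - 11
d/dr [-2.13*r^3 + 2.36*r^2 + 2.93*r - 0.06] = -6.39*r^2 + 4.72*r + 2.93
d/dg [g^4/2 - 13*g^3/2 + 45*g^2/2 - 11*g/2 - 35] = 2*g^3 - 39*g^2/2 + 45*g - 11/2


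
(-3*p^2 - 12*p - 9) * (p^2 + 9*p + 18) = -3*p^4 - 39*p^3 - 171*p^2 - 297*p - 162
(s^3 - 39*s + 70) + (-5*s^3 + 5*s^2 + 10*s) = -4*s^3 + 5*s^2 - 29*s + 70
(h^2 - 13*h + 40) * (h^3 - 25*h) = h^5 - 13*h^4 + 15*h^3 + 325*h^2 - 1000*h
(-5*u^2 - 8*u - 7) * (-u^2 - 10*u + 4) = 5*u^4 + 58*u^3 + 67*u^2 + 38*u - 28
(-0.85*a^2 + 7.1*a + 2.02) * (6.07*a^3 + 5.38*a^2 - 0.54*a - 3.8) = -5.1595*a^5 + 38.524*a^4 + 50.9184*a^3 + 10.2636*a^2 - 28.0708*a - 7.676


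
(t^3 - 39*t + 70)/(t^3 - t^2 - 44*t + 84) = (t - 5)/(t - 6)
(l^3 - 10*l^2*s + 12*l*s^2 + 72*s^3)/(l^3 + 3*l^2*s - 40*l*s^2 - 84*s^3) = (l - 6*s)/(l + 7*s)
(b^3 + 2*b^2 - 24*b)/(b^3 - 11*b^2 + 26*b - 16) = b*(b^2 + 2*b - 24)/(b^3 - 11*b^2 + 26*b - 16)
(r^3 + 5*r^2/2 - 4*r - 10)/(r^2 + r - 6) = (r^2 + 9*r/2 + 5)/(r + 3)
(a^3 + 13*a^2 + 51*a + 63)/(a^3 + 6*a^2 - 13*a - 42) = (a^2 + 6*a + 9)/(a^2 - a - 6)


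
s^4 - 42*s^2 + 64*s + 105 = (s - 5)*(s - 3)*(s + 1)*(s + 7)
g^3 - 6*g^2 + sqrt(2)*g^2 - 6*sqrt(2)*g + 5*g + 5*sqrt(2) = (g - 5)*(g - 1)*(g + sqrt(2))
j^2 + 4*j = j*(j + 4)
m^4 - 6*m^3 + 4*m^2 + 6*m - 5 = (m - 5)*(m - 1)^2*(m + 1)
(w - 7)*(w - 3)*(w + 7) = w^3 - 3*w^2 - 49*w + 147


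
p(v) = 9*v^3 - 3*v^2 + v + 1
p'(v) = 27*v^2 - 6*v + 1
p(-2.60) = -180.06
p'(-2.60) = 199.12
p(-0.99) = -11.66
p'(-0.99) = 33.40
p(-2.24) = -117.45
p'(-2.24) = 149.92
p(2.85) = 187.82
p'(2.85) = 203.21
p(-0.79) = -6.10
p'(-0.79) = 22.59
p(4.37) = 699.16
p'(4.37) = 490.40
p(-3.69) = -495.73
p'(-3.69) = 390.77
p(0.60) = 2.46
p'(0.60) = 7.12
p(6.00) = 1843.00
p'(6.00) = 937.00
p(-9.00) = -6812.00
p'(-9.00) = 2242.00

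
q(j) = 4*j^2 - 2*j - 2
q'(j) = 8*j - 2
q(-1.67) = 12.50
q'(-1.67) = -15.36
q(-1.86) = 15.56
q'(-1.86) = -16.88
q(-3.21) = 45.64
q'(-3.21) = -27.68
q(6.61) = 159.55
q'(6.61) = 50.88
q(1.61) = 5.15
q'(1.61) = 10.88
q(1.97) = 9.58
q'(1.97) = 13.76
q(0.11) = -2.17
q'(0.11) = -1.12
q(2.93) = 26.48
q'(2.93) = 21.44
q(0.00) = -2.00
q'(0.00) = -2.00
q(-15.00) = 928.00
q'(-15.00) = -122.00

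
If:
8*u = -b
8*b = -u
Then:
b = 0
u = 0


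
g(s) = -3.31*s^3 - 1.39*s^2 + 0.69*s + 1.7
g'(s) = -9.93*s^2 - 2.78*s + 0.69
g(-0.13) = 1.59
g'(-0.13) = 0.88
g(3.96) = -222.91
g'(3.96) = -166.04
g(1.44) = -10.07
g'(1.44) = -23.90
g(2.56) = -61.18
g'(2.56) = -71.50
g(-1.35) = 6.38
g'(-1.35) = -13.65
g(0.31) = 1.68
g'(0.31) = -1.13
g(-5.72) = 571.74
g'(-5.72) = -308.30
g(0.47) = 1.37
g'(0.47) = -2.81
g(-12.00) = 5512.94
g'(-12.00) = -1395.87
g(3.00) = -98.11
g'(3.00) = -97.02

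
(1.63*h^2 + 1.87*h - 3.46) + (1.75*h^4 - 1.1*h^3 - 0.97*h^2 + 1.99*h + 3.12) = 1.75*h^4 - 1.1*h^3 + 0.66*h^2 + 3.86*h - 0.34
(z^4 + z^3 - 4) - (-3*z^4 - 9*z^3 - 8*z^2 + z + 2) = 4*z^4 + 10*z^3 + 8*z^2 - z - 6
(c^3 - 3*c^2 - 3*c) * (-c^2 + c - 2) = -c^5 + 4*c^4 - 2*c^3 + 3*c^2 + 6*c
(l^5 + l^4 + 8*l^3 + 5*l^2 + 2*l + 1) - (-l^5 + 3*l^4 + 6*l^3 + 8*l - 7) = 2*l^5 - 2*l^4 + 2*l^3 + 5*l^2 - 6*l + 8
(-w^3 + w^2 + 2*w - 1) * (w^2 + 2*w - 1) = -w^5 - w^4 + 5*w^3 + 2*w^2 - 4*w + 1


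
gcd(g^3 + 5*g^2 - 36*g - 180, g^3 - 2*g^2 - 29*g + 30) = g^2 - g - 30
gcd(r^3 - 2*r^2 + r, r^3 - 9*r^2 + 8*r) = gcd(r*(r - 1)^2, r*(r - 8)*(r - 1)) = r^2 - r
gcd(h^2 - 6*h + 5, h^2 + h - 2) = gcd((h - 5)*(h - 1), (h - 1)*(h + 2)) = h - 1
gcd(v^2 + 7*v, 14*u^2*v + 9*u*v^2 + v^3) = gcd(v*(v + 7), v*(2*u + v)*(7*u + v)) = v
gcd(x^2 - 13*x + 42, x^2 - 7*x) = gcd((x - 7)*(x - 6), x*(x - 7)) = x - 7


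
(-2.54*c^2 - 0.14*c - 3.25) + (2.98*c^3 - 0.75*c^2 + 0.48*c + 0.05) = 2.98*c^3 - 3.29*c^2 + 0.34*c - 3.2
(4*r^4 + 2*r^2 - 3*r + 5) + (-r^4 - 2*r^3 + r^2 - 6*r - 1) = 3*r^4 - 2*r^3 + 3*r^2 - 9*r + 4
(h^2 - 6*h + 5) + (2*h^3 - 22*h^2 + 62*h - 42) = 2*h^3 - 21*h^2 + 56*h - 37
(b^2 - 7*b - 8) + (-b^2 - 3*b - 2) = -10*b - 10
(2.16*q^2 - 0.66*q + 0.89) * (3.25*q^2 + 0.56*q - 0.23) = 7.02*q^4 - 0.9354*q^3 + 2.0261*q^2 + 0.6502*q - 0.2047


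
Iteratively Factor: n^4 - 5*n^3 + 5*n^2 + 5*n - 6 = (n - 2)*(n^3 - 3*n^2 - n + 3) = (n - 3)*(n - 2)*(n^2 - 1) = (n - 3)*(n - 2)*(n + 1)*(n - 1)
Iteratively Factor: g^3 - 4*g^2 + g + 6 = (g - 3)*(g^2 - g - 2) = (g - 3)*(g - 2)*(g + 1)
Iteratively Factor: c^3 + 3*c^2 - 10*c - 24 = (c + 2)*(c^2 + c - 12) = (c + 2)*(c + 4)*(c - 3)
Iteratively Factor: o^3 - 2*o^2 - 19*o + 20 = (o + 4)*(o^2 - 6*o + 5) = (o - 5)*(o + 4)*(o - 1)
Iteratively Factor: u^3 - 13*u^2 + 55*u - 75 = (u - 3)*(u^2 - 10*u + 25) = (u - 5)*(u - 3)*(u - 5)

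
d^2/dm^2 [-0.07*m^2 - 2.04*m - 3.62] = -0.140000000000000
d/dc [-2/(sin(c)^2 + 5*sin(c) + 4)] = 2*(2*sin(c) + 5)*cos(c)/(sin(c)^2 + 5*sin(c) + 4)^2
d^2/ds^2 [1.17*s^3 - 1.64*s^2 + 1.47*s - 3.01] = 7.02*s - 3.28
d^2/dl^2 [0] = 0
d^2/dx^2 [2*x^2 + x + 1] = 4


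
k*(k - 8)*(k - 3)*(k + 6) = k^4 - 5*k^3 - 42*k^2 + 144*k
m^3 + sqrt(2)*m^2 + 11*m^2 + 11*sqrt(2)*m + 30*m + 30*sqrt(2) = (m + 5)*(m + 6)*(m + sqrt(2))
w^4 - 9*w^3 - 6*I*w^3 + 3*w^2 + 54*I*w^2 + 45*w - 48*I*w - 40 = (w - 8)*(w - 1)*(w - 5*I)*(w - I)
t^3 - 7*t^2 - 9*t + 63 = (t - 7)*(t - 3)*(t + 3)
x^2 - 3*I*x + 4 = (x - 4*I)*(x + I)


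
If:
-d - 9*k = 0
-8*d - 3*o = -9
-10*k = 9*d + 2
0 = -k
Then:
No Solution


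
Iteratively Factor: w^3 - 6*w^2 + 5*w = (w - 1)*(w^2 - 5*w) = (w - 5)*(w - 1)*(w)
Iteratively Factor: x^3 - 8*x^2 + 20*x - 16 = (x - 2)*(x^2 - 6*x + 8) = (x - 2)^2*(x - 4)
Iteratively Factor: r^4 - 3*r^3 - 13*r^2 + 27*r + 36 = (r - 4)*(r^3 + r^2 - 9*r - 9) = (r - 4)*(r - 3)*(r^2 + 4*r + 3) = (r - 4)*(r - 3)*(r + 3)*(r + 1)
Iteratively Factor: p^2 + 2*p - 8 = (p - 2)*(p + 4)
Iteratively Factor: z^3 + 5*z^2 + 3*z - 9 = (z + 3)*(z^2 + 2*z - 3) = (z + 3)^2*(z - 1)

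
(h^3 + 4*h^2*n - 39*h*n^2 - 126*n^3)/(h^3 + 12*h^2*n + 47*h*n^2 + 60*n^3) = (h^2 + h*n - 42*n^2)/(h^2 + 9*h*n + 20*n^2)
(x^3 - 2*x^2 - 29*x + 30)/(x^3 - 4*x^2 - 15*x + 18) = (x + 5)/(x + 3)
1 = 1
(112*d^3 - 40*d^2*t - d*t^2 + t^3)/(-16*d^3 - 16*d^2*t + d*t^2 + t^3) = (-28*d^2 + 3*d*t + t^2)/(4*d^2 + 5*d*t + t^2)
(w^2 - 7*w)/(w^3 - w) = (w - 7)/(w^2 - 1)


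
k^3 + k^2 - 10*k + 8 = (k - 2)*(k - 1)*(k + 4)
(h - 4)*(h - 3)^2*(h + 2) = h^4 - 8*h^3 + 13*h^2 + 30*h - 72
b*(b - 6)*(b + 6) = b^3 - 36*b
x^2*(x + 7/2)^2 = x^4 + 7*x^3 + 49*x^2/4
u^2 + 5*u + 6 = (u + 2)*(u + 3)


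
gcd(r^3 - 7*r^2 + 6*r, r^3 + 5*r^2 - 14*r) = r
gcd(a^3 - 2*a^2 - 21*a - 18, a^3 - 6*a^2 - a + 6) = a^2 - 5*a - 6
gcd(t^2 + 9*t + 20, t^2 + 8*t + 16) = t + 4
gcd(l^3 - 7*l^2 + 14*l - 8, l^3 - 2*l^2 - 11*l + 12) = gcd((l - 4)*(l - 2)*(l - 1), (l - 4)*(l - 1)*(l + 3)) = l^2 - 5*l + 4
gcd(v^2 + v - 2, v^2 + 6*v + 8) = v + 2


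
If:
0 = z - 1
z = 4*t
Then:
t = 1/4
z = 1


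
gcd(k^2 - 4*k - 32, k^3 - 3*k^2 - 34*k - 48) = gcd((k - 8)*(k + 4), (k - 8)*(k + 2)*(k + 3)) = k - 8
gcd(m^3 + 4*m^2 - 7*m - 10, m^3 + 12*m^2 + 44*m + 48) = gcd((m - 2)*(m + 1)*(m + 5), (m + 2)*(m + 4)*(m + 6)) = 1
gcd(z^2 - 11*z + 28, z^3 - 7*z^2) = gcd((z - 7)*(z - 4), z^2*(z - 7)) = z - 7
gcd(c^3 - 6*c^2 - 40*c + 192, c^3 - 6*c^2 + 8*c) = c - 4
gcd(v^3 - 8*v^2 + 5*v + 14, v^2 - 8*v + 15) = 1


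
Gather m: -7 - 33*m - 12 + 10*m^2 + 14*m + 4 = 10*m^2 - 19*m - 15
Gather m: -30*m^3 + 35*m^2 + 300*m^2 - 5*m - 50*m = -30*m^3 + 335*m^2 - 55*m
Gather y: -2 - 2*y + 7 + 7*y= 5*y + 5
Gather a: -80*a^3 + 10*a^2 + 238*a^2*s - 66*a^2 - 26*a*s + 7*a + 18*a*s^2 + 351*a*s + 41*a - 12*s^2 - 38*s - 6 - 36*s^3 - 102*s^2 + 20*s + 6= -80*a^3 + a^2*(238*s - 56) + a*(18*s^2 + 325*s + 48) - 36*s^3 - 114*s^2 - 18*s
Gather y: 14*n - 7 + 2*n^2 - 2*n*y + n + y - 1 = 2*n^2 + 15*n + y*(1 - 2*n) - 8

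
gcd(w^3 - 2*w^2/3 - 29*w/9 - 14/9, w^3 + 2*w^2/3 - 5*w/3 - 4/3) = w + 1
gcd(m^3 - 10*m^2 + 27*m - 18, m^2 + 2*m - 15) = m - 3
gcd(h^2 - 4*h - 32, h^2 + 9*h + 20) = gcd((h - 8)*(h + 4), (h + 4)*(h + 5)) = h + 4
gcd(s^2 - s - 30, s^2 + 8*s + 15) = s + 5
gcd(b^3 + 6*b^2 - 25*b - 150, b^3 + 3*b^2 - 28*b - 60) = b^2 + b - 30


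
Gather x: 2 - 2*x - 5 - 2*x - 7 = -4*x - 10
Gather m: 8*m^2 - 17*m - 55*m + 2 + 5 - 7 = 8*m^2 - 72*m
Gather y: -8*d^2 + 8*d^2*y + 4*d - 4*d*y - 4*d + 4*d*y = 8*d^2*y - 8*d^2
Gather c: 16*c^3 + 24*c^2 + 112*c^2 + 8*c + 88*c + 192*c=16*c^3 + 136*c^2 + 288*c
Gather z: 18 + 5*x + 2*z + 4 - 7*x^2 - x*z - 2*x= -7*x^2 + 3*x + z*(2 - x) + 22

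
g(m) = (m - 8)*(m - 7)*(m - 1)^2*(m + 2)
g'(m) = (m - 8)*(m - 7)*(m - 1)^2 + (m - 8)*(m - 7)*(m + 2)*(2*m - 2) + (m - 8)*(m - 1)^2*(m + 2) + (m - 7)*(m - 1)^2*(m + 2)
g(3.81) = 613.19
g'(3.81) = 203.41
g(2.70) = 309.56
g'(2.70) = 299.65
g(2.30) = 194.68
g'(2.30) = 269.21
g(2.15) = 155.72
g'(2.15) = 249.61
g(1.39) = 19.12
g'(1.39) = 97.39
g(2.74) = 321.57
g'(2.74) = 300.84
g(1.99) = 117.75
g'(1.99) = 224.29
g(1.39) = 19.12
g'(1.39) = 97.39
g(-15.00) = -1683968.00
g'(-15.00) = 489792.00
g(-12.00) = -642200.00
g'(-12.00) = 228930.00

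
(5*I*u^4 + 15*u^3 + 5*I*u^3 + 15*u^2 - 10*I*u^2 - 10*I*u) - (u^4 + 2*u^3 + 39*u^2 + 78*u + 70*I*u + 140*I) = -u^4 + 5*I*u^4 + 13*u^3 + 5*I*u^3 - 24*u^2 - 10*I*u^2 - 78*u - 80*I*u - 140*I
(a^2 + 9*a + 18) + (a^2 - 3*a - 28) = 2*a^2 + 6*a - 10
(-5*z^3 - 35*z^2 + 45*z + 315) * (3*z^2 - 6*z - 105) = -15*z^5 - 75*z^4 + 870*z^3 + 4350*z^2 - 6615*z - 33075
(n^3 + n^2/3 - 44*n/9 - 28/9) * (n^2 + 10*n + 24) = n^5 + 31*n^4/3 + 202*n^3/9 - 44*n^2 - 1336*n/9 - 224/3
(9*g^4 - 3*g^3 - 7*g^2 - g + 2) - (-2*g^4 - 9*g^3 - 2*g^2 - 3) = 11*g^4 + 6*g^3 - 5*g^2 - g + 5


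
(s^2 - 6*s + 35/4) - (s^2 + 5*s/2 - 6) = 59/4 - 17*s/2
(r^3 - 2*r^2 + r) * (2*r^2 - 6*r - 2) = 2*r^5 - 10*r^4 + 12*r^3 - 2*r^2 - 2*r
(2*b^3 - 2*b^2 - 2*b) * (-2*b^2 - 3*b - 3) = -4*b^5 - 2*b^4 + 4*b^3 + 12*b^2 + 6*b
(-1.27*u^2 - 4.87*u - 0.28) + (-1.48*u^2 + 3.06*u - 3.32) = -2.75*u^2 - 1.81*u - 3.6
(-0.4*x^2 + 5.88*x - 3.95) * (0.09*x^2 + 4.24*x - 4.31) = -0.036*x^4 - 1.1668*x^3 + 26.2997*x^2 - 42.0908*x + 17.0245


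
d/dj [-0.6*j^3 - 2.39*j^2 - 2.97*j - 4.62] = -1.8*j^2 - 4.78*j - 2.97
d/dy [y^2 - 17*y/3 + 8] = 2*y - 17/3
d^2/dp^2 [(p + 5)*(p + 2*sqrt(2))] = 2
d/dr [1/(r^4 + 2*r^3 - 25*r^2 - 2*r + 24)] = 2*(-2*r^3 - 3*r^2 + 25*r + 1)/(r^4 + 2*r^3 - 25*r^2 - 2*r + 24)^2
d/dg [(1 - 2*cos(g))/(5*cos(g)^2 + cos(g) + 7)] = (10*sin(g)^2 + 10*cos(g) + 5)*sin(g)/(5*cos(g)^2 + cos(g) + 7)^2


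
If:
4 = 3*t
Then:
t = 4/3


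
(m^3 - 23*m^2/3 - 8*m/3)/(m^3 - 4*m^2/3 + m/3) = (3*m^2 - 23*m - 8)/(3*m^2 - 4*m + 1)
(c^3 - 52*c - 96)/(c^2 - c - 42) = (c^2 - 6*c - 16)/(c - 7)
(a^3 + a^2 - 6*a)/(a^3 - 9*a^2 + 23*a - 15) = a*(a^2 + a - 6)/(a^3 - 9*a^2 + 23*a - 15)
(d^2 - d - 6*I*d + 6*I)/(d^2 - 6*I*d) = (d - 1)/d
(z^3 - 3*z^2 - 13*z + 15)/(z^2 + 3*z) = z - 6 + 5/z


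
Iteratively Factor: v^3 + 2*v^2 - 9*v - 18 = (v + 3)*(v^2 - v - 6) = (v - 3)*(v + 3)*(v + 2)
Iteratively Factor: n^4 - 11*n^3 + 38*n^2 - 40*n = (n)*(n^3 - 11*n^2 + 38*n - 40) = n*(n - 4)*(n^2 - 7*n + 10) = n*(n - 5)*(n - 4)*(n - 2)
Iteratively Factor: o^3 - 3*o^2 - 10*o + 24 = (o + 3)*(o^2 - 6*o + 8) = (o - 4)*(o + 3)*(o - 2)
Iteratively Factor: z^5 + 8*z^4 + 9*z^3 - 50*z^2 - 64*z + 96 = (z + 4)*(z^4 + 4*z^3 - 7*z^2 - 22*z + 24) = (z + 4)^2*(z^3 - 7*z + 6) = (z - 2)*(z + 4)^2*(z^2 + 2*z - 3) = (z - 2)*(z - 1)*(z + 4)^2*(z + 3)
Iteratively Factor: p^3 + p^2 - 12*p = (p)*(p^2 + p - 12) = p*(p - 3)*(p + 4)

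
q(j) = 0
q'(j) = 0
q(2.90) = 0.00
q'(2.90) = 0.00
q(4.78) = 0.00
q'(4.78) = 0.00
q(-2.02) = 0.00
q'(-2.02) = 0.00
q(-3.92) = 0.00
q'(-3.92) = 0.00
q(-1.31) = 0.00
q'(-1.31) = 0.00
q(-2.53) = 0.00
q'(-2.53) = 0.00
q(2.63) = 0.00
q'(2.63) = 0.00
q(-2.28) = 0.00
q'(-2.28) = 0.00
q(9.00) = 0.00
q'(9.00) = 0.00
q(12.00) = 0.00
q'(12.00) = 0.00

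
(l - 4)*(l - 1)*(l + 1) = l^3 - 4*l^2 - l + 4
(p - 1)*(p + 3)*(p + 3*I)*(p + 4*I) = p^4 + 2*p^3 + 7*I*p^3 - 15*p^2 + 14*I*p^2 - 24*p - 21*I*p + 36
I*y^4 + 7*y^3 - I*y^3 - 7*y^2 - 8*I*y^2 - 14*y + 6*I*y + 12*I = (y - 2)*(y - 6*I)*(y - I)*(I*y + I)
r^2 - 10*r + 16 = (r - 8)*(r - 2)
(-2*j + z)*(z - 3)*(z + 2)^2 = -2*j*z^3 - 2*j*z^2 + 16*j*z + 24*j + z^4 + z^3 - 8*z^2 - 12*z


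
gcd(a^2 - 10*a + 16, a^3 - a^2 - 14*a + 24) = a - 2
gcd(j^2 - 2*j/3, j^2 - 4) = 1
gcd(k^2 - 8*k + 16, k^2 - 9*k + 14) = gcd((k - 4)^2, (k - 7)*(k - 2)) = 1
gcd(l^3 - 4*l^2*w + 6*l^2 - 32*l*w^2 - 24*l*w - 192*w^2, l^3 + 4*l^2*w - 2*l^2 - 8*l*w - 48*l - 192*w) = l^2 + 4*l*w + 6*l + 24*w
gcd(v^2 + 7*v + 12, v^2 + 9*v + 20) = v + 4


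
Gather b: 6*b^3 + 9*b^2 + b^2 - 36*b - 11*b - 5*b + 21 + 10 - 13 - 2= 6*b^3 + 10*b^2 - 52*b + 16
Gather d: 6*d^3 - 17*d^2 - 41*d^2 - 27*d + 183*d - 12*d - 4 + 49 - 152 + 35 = 6*d^3 - 58*d^2 + 144*d - 72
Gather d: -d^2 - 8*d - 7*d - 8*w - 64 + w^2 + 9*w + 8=-d^2 - 15*d + w^2 + w - 56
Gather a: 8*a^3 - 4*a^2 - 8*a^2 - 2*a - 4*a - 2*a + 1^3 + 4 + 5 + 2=8*a^3 - 12*a^2 - 8*a + 12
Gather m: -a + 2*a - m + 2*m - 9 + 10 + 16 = a + m + 17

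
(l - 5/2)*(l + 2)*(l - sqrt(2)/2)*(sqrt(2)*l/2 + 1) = sqrt(2)*l^4/2 - sqrt(2)*l^3/4 + l^3/2 - 3*sqrt(2)*l^2 - l^2/4 - 5*l/2 + sqrt(2)*l/4 + 5*sqrt(2)/2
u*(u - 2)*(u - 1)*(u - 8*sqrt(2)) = u^4 - 8*sqrt(2)*u^3 - 3*u^3 + 2*u^2 + 24*sqrt(2)*u^2 - 16*sqrt(2)*u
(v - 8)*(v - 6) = v^2 - 14*v + 48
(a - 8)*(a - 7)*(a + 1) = a^3 - 14*a^2 + 41*a + 56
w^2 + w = w*(w + 1)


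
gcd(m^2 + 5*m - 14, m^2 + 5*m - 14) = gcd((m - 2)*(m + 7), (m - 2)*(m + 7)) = m^2 + 5*m - 14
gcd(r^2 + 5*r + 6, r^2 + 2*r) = r + 2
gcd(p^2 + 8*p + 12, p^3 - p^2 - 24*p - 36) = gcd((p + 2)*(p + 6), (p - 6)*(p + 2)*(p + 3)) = p + 2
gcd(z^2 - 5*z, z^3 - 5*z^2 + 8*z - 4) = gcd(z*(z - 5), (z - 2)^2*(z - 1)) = 1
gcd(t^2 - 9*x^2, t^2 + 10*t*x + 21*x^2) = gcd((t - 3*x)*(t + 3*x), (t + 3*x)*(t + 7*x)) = t + 3*x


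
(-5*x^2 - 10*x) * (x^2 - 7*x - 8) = -5*x^4 + 25*x^3 + 110*x^2 + 80*x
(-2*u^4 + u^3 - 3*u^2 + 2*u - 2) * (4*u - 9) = -8*u^5 + 22*u^4 - 21*u^3 + 35*u^2 - 26*u + 18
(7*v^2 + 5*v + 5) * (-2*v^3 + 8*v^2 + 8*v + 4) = -14*v^5 + 46*v^4 + 86*v^3 + 108*v^2 + 60*v + 20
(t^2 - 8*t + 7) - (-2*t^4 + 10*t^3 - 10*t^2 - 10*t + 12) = 2*t^4 - 10*t^3 + 11*t^2 + 2*t - 5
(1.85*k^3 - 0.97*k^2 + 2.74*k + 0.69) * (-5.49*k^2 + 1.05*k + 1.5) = -10.1565*k^5 + 7.2678*k^4 - 13.2861*k^3 - 2.3661*k^2 + 4.8345*k + 1.035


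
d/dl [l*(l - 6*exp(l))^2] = (l - 6*exp(l))*(-2*l*(6*exp(l) - 1) + l - 6*exp(l))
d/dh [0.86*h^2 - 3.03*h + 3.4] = 1.72*h - 3.03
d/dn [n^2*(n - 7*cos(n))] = n*(7*n*sin(n) + 3*n - 14*cos(n))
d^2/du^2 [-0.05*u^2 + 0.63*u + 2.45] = -0.100000000000000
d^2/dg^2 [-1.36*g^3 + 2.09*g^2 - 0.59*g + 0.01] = 4.18 - 8.16*g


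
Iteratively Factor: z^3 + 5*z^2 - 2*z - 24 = (z - 2)*(z^2 + 7*z + 12) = (z - 2)*(z + 4)*(z + 3)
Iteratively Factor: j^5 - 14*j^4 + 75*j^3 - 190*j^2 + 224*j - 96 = (j - 1)*(j^4 - 13*j^3 + 62*j^2 - 128*j + 96) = (j - 3)*(j - 1)*(j^3 - 10*j^2 + 32*j - 32) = (j - 3)*(j - 2)*(j - 1)*(j^2 - 8*j + 16) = (j - 4)*(j - 3)*(j - 2)*(j - 1)*(j - 4)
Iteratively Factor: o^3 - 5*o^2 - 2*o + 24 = (o - 3)*(o^2 - 2*o - 8) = (o - 4)*(o - 3)*(o + 2)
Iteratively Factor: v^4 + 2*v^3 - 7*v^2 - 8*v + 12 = (v + 2)*(v^3 - 7*v + 6) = (v - 1)*(v + 2)*(v^2 + v - 6) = (v - 2)*(v - 1)*(v + 2)*(v + 3)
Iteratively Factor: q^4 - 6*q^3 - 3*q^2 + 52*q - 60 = (q - 2)*(q^3 - 4*q^2 - 11*q + 30) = (q - 5)*(q - 2)*(q^2 + q - 6) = (q - 5)*(q - 2)^2*(q + 3)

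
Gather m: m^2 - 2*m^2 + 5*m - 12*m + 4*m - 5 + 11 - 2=-m^2 - 3*m + 4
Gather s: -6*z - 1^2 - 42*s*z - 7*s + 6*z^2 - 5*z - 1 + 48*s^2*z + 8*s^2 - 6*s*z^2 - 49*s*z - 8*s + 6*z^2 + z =s^2*(48*z + 8) + s*(-6*z^2 - 91*z - 15) + 12*z^2 - 10*z - 2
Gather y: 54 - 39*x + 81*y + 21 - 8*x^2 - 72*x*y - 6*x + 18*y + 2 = -8*x^2 - 45*x + y*(99 - 72*x) + 77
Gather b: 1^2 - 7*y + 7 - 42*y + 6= 14 - 49*y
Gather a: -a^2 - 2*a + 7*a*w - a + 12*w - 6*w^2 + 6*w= -a^2 + a*(7*w - 3) - 6*w^2 + 18*w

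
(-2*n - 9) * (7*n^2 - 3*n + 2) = -14*n^3 - 57*n^2 + 23*n - 18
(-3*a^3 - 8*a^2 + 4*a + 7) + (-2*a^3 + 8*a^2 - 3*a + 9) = -5*a^3 + a + 16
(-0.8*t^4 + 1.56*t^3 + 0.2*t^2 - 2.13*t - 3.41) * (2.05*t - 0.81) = -1.64*t^5 + 3.846*t^4 - 0.8536*t^3 - 4.5285*t^2 - 5.2652*t + 2.7621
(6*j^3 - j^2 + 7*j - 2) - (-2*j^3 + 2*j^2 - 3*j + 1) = 8*j^3 - 3*j^2 + 10*j - 3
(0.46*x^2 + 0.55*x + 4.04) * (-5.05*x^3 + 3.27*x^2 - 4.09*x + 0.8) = -2.323*x^5 - 1.2733*x^4 - 20.4849*x^3 + 11.3293*x^2 - 16.0836*x + 3.232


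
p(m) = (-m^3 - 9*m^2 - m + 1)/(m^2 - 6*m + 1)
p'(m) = (6 - 2*m)*(-m^3 - 9*m^2 - m + 1)/(m^2 - 6*m + 1)^2 + (-3*m^2 - 18*m - 1)/(m^2 - 6*m + 1) = (-m^4 + 12*m^3 + 52*m^2 - 20*m + 5)/(m^4 - 12*m^3 + 38*m^2 - 12*m + 1)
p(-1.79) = -1.36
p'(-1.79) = 0.57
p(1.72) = 5.10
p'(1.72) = 4.37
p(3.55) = 20.88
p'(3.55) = 16.33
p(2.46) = 9.19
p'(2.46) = 6.94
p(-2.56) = -1.69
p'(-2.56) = 0.29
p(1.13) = 2.90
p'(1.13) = 3.18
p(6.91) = -105.05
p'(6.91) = 75.85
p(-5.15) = -1.64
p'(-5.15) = -0.25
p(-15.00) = 4.32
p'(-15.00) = -0.79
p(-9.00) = 0.07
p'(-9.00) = -0.59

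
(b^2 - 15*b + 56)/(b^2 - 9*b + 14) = (b - 8)/(b - 2)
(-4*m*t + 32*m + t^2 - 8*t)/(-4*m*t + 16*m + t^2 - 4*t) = (t - 8)/(t - 4)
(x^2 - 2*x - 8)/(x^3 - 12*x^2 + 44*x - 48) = (x + 2)/(x^2 - 8*x + 12)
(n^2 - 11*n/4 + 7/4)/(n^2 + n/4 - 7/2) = (n - 1)/(n + 2)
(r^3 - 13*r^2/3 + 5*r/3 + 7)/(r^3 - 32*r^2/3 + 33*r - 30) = (3*r^2 - 4*r - 7)/(3*r^2 - 23*r + 30)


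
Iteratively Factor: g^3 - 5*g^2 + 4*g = (g)*(g^2 - 5*g + 4) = g*(g - 1)*(g - 4)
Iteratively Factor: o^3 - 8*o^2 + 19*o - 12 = (o - 3)*(o^2 - 5*o + 4) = (o - 4)*(o - 3)*(o - 1)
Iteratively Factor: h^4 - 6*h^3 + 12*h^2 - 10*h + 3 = (h - 1)*(h^3 - 5*h^2 + 7*h - 3) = (h - 3)*(h - 1)*(h^2 - 2*h + 1) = (h - 3)*(h - 1)^2*(h - 1)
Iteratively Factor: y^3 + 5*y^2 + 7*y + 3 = (y + 1)*(y^2 + 4*y + 3) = (y + 1)*(y + 3)*(y + 1)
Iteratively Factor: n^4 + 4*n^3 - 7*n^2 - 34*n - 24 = (n - 3)*(n^3 + 7*n^2 + 14*n + 8) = (n - 3)*(n + 1)*(n^2 + 6*n + 8) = (n - 3)*(n + 1)*(n + 2)*(n + 4)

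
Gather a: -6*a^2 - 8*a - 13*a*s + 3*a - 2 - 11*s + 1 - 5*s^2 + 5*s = -6*a^2 + a*(-13*s - 5) - 5*s^2 - 6*s - 1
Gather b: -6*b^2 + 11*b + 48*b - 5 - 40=-6*b^2 + 59*b - 45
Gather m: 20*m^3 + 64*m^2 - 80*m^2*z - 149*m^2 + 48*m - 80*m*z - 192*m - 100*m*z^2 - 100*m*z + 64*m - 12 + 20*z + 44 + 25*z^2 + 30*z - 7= 20*m^3 + m^2*(-80*z - 85) + m*(-100*z^2 - 180*z - 80) + 25*z^2 + 50*z + 25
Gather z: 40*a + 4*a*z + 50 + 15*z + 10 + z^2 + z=40*a + z^2 + z*(4*a + 16) + 60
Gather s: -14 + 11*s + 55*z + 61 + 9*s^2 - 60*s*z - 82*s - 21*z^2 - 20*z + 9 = 9*s^2 + s*(-60*z - 71) - 21*z^2 + 35*z + 56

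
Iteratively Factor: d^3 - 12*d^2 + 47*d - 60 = (d - 5)*(d^2 - 7*d + 12) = (d - 5)*(d - 3)*(d - 4)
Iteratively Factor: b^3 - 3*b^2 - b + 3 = (b + 1)*(b^2 - 4*b + 3) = (b - 3)*(b + 1)*(b - 1)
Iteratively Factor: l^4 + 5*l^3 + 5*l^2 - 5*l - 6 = (l - 1)*(l^3 + 6*l^2 + 11*l + 6) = (l - 1)*(l + 3)*(l^2 + 3*l + 2) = (l - 1)*(l + 1)*(l + 3)*(l + 2)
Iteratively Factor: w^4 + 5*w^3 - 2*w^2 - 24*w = (w + 3)*(w^3 + 2*w^2 - 8*w) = (w - 2)*(w + 3)*(w^2 + 4*w) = w*(w - 2)*(w + 3)*(w + 4)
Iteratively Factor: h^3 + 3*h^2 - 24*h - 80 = (h - 5)*(h^2 + 8*h + 16) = (h - 5)*(h + 4)*(h + 4)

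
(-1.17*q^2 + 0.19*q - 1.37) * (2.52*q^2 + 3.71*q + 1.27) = -2.9484*q^4 - 3.8619*q^3 - 4.2334*q^2 - 4.8414*q - 1.7399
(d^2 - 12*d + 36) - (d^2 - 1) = 37 - 12*d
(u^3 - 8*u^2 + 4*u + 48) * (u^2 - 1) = u^5 - 8*u^4 + 3*u^3 + 56*u^2 - 4*u - 48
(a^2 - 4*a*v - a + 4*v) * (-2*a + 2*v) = -2*a^3 + 10*a^2*v + 2*a^2 - 8*a*v^2 - 10*a*v + 8*v^2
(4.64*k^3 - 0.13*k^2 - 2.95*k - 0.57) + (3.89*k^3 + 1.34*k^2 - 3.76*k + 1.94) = 8.53*k^3 + 1.21*k^2 - 6.71*k + 1.37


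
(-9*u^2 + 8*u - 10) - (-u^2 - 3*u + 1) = -8*u^2 + 11*u - 11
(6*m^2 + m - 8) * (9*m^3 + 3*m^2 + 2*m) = 54*m^5 + 27*m^4 - 57*m^3 - 22*m^2 - 16*m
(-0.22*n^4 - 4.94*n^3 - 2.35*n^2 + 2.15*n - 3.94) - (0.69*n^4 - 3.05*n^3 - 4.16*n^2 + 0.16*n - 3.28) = -0.91*n^4 - 1.89*n^3 + 1.81*n^2 + 1.99*n - 0.66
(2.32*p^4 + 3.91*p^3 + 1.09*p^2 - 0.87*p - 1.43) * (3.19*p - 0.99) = 7.4008*p^5 + 10.1761*p^4 - 0.3938*p^3 - 3.8544*p^2 - 3.7004*p + 1.4157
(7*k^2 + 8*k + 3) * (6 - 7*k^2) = -49*k^4 - 56*k^3 + 21*k^2 + 48*k + 18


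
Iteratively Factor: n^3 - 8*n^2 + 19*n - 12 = (n - 1)*(n^2 - 7*n + 12) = (n - 3)*(n - 1)*(n - 4)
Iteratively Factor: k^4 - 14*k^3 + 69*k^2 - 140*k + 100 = (k - 2)*(k^3 - 12*k^2 + 45*k - 50) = (k - 5)*(k - 2)*(k^2 - 7*k + 10) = (k - 5)*(k - 2)^2*(k - 5)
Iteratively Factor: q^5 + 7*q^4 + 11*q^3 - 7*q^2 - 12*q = (q)*(q^4 + 7*q^3 + 11*q^2 - 7*q - 12) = q*(q + 3)*(q^3 + 4*q^2 - q - 4) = q*(q + 1)*(q + 3)*(q^2 + 3*q - 4) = q*(q - 1)*(q + 1)*(q + 3)*(q + 4)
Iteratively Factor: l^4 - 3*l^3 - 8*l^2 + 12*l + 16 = (l + 2)*(l^3 - 5*l^2 + 2*l + 8) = (l - 4)*(l + 2)*(l^2 - l - 2) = (l - 4)*(l - 2)*(l + 2)*(l + 1)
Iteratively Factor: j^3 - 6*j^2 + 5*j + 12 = (j + 1)*(j^2 - 7*j + 12) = (j - 3)*(j + 1)*(j - 4)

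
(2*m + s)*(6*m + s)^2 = 72*m^3 + 60*m^2*s + 14*m*s^2 + s^3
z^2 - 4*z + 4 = (z - 2)^2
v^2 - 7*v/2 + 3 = (v - 2)*(v - 3/2)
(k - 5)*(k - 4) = k^2 - 9*k + 20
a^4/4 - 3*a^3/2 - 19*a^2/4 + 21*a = a*(a/4 + 1)*(a - 7)*(a - 3)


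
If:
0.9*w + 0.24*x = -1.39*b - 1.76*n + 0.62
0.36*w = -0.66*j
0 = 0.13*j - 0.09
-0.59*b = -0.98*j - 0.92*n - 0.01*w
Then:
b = 1.20536722038535 - 0.0952874158467115*x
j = 0.69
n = 0.0493450318023078 - 0.0611082340756085*x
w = -1.27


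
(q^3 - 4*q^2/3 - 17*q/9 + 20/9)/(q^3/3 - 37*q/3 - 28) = (-9*q^3 + 12*q^2 + 17*q - 20)/(3*(-q^3 + 37*q + 84))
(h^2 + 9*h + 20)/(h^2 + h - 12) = (h + 5)/(h - 3)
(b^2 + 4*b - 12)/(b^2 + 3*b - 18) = (b - 2)/(b - 3)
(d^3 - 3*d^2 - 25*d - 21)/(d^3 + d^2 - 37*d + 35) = (d^3 - 3*d^2 - 25*d - 21)/(d^3 + d^2 - 37*d + 35)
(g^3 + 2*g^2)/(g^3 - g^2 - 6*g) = g/(g - 3)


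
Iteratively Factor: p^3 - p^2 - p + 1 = (p - 1)*(p^2 - 1) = (p - 1)^2*(p + 1)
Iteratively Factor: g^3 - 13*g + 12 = (g - 3)*(g^2 + 3*g - 4) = (g - 3)*(g - 1)*(g + 4)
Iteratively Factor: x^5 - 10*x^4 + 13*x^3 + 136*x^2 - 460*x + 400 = (x - 5)*(x^4 - 5*x^3 - 12*x^2 + 76*x - 80) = (x - 5)*(x - 2)*(x^3 - 3*x^2 - 18*x + 40) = (x - 5)^2*(x - 2)*(x^2 + 2*x - 8) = (x - 5)^2*(x - 2)^2*(x + 4)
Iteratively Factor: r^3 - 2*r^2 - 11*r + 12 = (r - 1)*(r^2 - r - 12) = (r - 1)*(r + 3)*(r - 4)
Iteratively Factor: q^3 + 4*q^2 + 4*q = (q + 2)*(q^2 + 2*q) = q*(q + 2)*(q + 2)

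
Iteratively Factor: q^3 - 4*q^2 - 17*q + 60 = (q - 3)*(q^2 - q - 20) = (q - 3)*(q + 4)*(q - 5)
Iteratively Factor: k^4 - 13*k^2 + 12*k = (k - 1)*(k^3 + k^2 - 12*k) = (k - 3)*(k - 1)*(k^2 + 4*k) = k*(k - 3)*(k - 1)*(k + 4)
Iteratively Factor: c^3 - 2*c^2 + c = (c - 1)*(c^2 - c) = (c - 1)^2*(c)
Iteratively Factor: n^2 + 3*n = (n + 3)*(n)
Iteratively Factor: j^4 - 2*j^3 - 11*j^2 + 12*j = (j - 1)*(j^3 - j^2 - 12*j) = j*(j - 1)*(j^2 - j - 12) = j*(j - 4)*(j - 1)*(j + 3)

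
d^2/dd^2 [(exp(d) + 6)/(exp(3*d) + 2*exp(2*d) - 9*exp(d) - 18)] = 4*(exp(6*d) + 15*exp(5*d) + 43*exp(4*d) + 60*exp(3*d) + 216*exp(2*d) + 297*exp(d) - 162)*exp(d)/(exp(9*d) + 6*exp(8*d) - 15*exp(7*d) - 154*exp(6*d) - 81*exp(5*d) + 1242*exp(4*d) + 2187*exp(3*d) - 2430*exp(2*d) - 8748*exp(d) - 5832)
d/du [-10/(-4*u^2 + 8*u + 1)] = 80*(1 - u)/(-4*u^2 + 8*u + 1)^2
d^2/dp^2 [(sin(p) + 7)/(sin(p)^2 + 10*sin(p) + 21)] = (3*sin(p) + cos(p)^2 + 1)/(sin(p) + 3)^3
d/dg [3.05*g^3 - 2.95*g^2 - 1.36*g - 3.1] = 9.15*g^2 - 5.9*g - 1.36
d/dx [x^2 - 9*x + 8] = 2*x - 9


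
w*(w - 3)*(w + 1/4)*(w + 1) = w^4 - 7*w^3/4 - 7*w^2/2 - 3*w/4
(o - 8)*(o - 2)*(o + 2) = o^3 - 8*o^2 - 4*o + 32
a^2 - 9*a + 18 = (a - 6)*(a - 3)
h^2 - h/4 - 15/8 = (h - 3/2)*(h + 5/4)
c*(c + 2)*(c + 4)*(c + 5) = c^4 + 11*c^3 + 38*c^2 + 40*c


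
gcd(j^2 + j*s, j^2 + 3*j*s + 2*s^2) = j + s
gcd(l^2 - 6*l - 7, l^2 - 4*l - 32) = 1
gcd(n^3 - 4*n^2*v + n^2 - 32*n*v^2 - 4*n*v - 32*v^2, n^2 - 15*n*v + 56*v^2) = -n + 8*v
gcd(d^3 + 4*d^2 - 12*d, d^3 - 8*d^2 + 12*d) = d^2 - 2*d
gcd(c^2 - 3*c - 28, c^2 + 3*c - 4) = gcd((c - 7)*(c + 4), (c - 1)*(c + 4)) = c + 4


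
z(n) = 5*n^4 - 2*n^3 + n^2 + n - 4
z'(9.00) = 14113.00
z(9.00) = 31433.00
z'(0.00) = 1.00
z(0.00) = -4.00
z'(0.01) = 1.02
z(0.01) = -3.99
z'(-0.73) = -11.44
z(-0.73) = -2.00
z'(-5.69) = -3889.04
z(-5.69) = 5632.19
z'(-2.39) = -311.09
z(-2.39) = 189.77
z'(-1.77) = -132.24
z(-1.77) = 57.53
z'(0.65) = 5.26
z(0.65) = -2.58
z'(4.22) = 1405.62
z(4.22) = 1453.42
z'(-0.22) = 0.06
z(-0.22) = -4.14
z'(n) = 20*n^3 - 6*n^2 + 2*n + 1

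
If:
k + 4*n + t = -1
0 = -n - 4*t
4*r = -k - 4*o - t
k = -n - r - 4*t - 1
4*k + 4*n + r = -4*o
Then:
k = -28/73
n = -12/73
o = 205/292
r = -45/73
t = 3/73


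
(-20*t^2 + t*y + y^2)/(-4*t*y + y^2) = (5*t + y)/y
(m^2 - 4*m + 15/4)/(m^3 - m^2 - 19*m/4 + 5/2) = (2*m - 3)/(2*m^2 + 3*m - 2)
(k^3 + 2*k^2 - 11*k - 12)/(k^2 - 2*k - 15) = (-k^3 - 2*k^2 + 11*k + 12)/(-k^2 + 2*k + 15)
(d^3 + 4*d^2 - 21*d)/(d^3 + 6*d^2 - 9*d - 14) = d*(d - 3)/(d^2 - d - 2)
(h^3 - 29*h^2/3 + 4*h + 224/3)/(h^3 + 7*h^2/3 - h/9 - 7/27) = 9*(h^2 - 12*h + 32)/(9*h^2 - 1)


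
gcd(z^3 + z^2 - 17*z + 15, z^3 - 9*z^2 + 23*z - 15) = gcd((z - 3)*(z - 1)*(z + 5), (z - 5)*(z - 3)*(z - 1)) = z^2 - 4*z + 3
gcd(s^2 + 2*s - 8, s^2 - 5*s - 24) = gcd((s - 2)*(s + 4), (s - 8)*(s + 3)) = 1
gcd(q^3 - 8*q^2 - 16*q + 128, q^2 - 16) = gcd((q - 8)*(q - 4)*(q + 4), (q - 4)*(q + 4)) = q^2 - 16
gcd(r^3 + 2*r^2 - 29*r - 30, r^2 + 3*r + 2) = r + 1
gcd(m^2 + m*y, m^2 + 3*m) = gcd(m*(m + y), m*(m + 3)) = m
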